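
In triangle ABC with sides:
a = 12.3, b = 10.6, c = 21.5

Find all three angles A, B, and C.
By the law of cosines:
cos(A) = (b² + c² - a²)/(2bc) = 0.928741  →  A = 21.76°
cos(B) = (a² + c² - b²)/(2ac) = 0.947589  →  B = 18.63°
cos(C) = (a² + b² - c²)/(2ab) = -0.761620  →  C = 139.6°
Check: A + B + C = 180.0° ✓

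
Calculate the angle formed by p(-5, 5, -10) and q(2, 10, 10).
p·q = -60, |p|² = 150, |q|² = 204
cos θ = -60/√30600 ≈ -0.343
θ ≈ 110.1°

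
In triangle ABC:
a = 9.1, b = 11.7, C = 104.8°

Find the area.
Using A = ½ab·sin(C):
A = ½·9.1·11.7·sin(104.8°) = ½·106.47·0.966823 = 51.47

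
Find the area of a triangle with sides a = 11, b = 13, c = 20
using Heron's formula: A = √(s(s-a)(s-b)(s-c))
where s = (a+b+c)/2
s = (11+13+20)/2 = 22
A = √(22·11·9·2) = √4356 = 66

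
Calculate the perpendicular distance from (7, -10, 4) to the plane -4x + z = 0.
d = |(-4)(7) + 0(-10) + 1(4) - (0)| / √((-4)² + 0² + 1²) = 24/√17 = 5.821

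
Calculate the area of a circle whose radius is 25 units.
Area = pi * r²
Area = pi * 25²
Area = pi * 625
Area = 1963.50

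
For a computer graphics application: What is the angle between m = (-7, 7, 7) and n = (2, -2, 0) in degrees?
m·n = -28, |m|² = 147, |n|² = 8
cos θ = -28/√1176 ≈ -0.8165
θ ≈ 144.7°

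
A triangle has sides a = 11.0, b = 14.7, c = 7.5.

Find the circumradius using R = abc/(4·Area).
s = (a+b+c)/2 = 16.6
Area = √(s(s-a)(s-b)(s-c)) = √(16.6·5.6·1.9·9.1) = 40.0909
R = abc/(4·Area) = (11.0·14.7·7.5)/(4·40.0909) = 1212.75/160.3636 = 7.563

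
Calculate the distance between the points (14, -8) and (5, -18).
Using the distance formula: d = sqrt((x₂-x₁)² + (y₂-y₁)²)
dx = 5 - 14 = -9
dy = (-18) - (-8) = -10
d = sqrt((-9)² + (-10)²) = sqrt(81 + 100) = sqrt(181) = 13.45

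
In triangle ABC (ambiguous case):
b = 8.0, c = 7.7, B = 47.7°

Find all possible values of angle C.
sin(C)/c = sin(B)/b  →  sin(C) = c·sin(B)/b = 7.7·sin(47.7°)/8.0 = 0.711895
C₁ = arcsin(0.711895) = 45.39°,  C₂ = 180° - C₁ = 134.61°
Check C₂: A = 180° - 47.7° - 134.61° = -2.31° ≤ 0, rejected
C = 45.39° (one solution)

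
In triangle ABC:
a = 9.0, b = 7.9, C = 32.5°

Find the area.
Using A = ½ab·sin(C):
A = ½·9.0·7.9·sin(32.5°) = ½·71.1·0.537300 = 19.1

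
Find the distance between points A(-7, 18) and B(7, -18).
Using the distance formula: d = sqrt((x₂-x₁)² + (y₂-y₁)²)
dx = 7 - (-7) = 14
dy = (-18) - 18 = -36
d = sqrt(14² + (-36)²) = sqrt(196 + 1296) = sqrt(1492) = 38.63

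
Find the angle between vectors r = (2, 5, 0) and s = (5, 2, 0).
r·s = 20, |r|² = 29, |s|² = 29
cos θ = 20/√841 ≈ 0.6897
θ ≈ 46.4°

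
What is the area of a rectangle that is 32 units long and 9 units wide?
Area = length * width
Area = 32 * 9
Area = 288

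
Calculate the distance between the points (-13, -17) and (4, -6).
Using the distance formula: d = sqrt((x₂-x₁)² + (y₂-y₁)²)
dx = 4 - (-13) = 17
dy = (-6) - (-17) = 11
d = sqrt(17² + 11²) = sqrt(289 + 121) = sqrt(410) = 20.25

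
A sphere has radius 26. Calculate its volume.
Volume = (4/3) * pi * r³
Volume = (4/3) * pi * 26³
Volume = (4/3) * pi * 17576
Volume = 73622.18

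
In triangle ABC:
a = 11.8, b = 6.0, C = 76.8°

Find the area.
Using A = ½ab·sin(C):
A = ½·11.8·6.0·sin(76.8°) = ½·70.8·0.973579 = 34.46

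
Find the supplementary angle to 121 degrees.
Supplementary angles sum to 180 degrees.
Other angle = 180 - 121
Other angle = 59 degrees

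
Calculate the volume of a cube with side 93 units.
Volume = s³
Volume = 93³
Volume = 804357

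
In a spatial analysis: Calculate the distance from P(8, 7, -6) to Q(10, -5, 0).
d = √[(2)² + (-12)² + (6)²] = √184 = 13.56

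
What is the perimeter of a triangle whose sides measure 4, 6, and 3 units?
Perimeter = sum of all sides
Perimeter = 4 + 6 + 3
Perimeter = 13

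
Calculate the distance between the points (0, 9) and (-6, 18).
Using the distance formula: d = sqrt((x₂-x₁)² + (y₂-y₁)²)
dx = (-6) - 0 = -6
dy = 18 - 9 = 9
d = sqrt((-6)² + 9²) = sqrt(36 + 81) = sqrt(117) = 10.82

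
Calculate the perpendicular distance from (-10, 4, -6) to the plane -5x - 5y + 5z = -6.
d = |(-5)(-10) + (-5)(4) + 5(-6) - (-6)| / √((-5)² + (-5)² + 5²) = 6/√75 = 0.6928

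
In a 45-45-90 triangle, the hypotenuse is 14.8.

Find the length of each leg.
In a 45-45-90 triangle, hypotenuse = leg·√2  →  leg = hypotenuse/√2
leg = 14.8/√2 = 10.47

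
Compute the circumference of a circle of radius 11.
Circumference = 2 * pi * r
Circumference = 2 * pi * 11
Circumference = 69.12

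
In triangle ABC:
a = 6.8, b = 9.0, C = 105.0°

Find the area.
Using A = ½ab·sin(C):
A = ½·6.8·9.0·sin(105.0°) = ½·61.2·0.965926 = 29.56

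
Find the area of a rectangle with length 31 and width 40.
Area = length * width
Area = 31 * 40
Area = 1240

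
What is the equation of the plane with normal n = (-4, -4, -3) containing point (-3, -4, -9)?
d = n·P = (-4)(-3) + (-4)(-4) + (-3)(-9) = 55
Plane: -4x - 4y - 3z = 55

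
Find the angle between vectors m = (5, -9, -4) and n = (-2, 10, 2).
m·n = -108, |m|² = 122, |n|² = 108
cos θ = -108/√13176 ≈ -0.9409
θ ≈ 160.2°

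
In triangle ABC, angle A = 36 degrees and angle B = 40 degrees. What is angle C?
Sum of angles in a triangle = 180 degrees
Third angle = 180 - 36 - 40
Third angle = 104 degrees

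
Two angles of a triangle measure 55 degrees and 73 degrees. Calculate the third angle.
Sum of angles in a triangle = 180 degrees
Third angle = 180 - 55 - 73
Third angle = 52 degrees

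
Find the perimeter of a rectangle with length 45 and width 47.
Perimeter = 2 * (length + width)
Perimeter = 2 * (45 + 47)
Perimeter = 2 * 92
Perimeter = 184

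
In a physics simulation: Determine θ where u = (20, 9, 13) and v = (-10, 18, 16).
u·v = 170, |u|² = 650, |v|² = 680
cos θ = 170/√442000 ≈ 0.2557
θ ≈ 75.18°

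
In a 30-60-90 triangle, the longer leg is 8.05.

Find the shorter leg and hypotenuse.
In a 30-60-90 triangle, sides are in ratio 1 : √3 : 2.
Long leg = short leg·√3  →  short leg = 8.05/√3 = 4.648
Hypotenuse = 2·(short leg) = 2·8.05/√3 = 9.295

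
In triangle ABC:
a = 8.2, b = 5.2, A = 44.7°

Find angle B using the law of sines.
sin(B)/b = sin(A)/a
sin(B) = b·sin(A)/a = 5.2·sin(44.7°)/8.2 = 0.446055
B = arcsin(0.446055) = 26.49°  (b ≤ a, so B ≤ A and the acute solution is unique)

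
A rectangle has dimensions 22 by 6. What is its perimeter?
Perimeter = 2 * (length + width)
Perimeter = 2 * (22 + 6)
Perimeter = 2 * 28
Perimeter = 56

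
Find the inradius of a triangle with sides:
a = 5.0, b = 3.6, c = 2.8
s = (a+b+c)/2 = (5.0+3.6+2.8)/2 = 5.7
Area = √(s(s-a)(s-b)(s-c)) = √(5.7·0.7·2.1·2.9) = 4.92941
r = Area/s = 4.92941/5.7 = 0.8648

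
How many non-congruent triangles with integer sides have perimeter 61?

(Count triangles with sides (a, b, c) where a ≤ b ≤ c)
With a ≤ b ≤ c and a + b + c = 61, the triangle inequality a + b > c gives c < 61/2, so c ≤ 30.
Iterate a from 1 to ⌊p/3⌋ = 20; for each a, b ranges from a to ⌊(p−a)/2⌋ with c = p − a − b, keeping only c ≥ b.
Triples: (1, 30, 30), (2, 29, 30), (3, 28, 30), …
Count = 85 triangles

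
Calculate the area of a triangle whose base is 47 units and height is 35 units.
Area = (1/2) * base * height
Area = (1/2) * 47 * 35
Area = 822.50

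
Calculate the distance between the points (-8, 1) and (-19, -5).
Using the distance formula: d = sqrt((x₂-x₁)² + (y₂-y₁)²)
dx = (-19) - (-8) = -11
dy = (-5) - 1 = -6
d = sqrt((-11)² + (-6)²) = sqrt(121 + 36) = sqrt(157) = 12.53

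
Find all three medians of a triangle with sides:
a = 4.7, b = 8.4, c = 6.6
Using m_x = ½√(2y² + 2z² - x²):
m_a = ½√(2·8.4² + 2·6.6² - 4.7²) = ½√206.15 = 7.179
m_b = ½√(2·4.7² + 2·6.6² - 8.4²) = ½√60.74 = 3.897
m_c = ½√(2·4.7² + 2·8.4² - 6.6²) = ½√141.74 = 5.953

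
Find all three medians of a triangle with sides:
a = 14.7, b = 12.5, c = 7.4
Using m_x = ½√(2y² + 2z² - x²):
m_a = ½√(2·12.5² + 2·7.4² - 14.7²) = ½√205.93 = 7.175
m_b = ½√(2·14.7² + 2·7.4² - 12.5²) = ½√385.45 = 9.816
m_c = ½√(2·14.7² + 2·12.5² - 7.4²) = ½√689.92 = 13.13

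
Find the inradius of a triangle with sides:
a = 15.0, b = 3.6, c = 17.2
s = (a+b+c)/2 = (15.0+3.6+17.2)/2 = 17.9
Area = √(s(s-a)(s-b)(s-c)) = √(17.9·2.9·14.3·0.7) = 22.7952
r = Area/s = 22.7952/17.9 = 1.273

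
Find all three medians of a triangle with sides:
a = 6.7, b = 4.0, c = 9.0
Using m_x = ½√(2y² + 2z² - x²):
m_a = ½√(2·4.0² + 2·9.0² - 6.7²) = ½√149.11 = 6.106
m_b = ½√(2·6.7² + 2·9.0² - 4.0²) = ½√235.78 = 7.678
m_c = ½√(2·6.7² + 2·4.0² - 9.0²) = ½√40.78 = 3.193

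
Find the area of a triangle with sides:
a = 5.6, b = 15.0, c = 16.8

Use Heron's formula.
s = (a+b+c)/2 = (5.6+15.0+16.8)/2 = 18.7
A = √(s(s-a)(s-b)(s-c)) = √(18.7·13.1·3.7·1.9)
A = √1722.14 = 41.5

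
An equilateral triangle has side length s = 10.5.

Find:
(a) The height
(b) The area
(a) Height h = s·√3/2 = 10.5·√3/2 = 9.093
(b) Area = (√3/4)·s² = (√3/4)·10.5² = (√3/4)·110.25 = 47.74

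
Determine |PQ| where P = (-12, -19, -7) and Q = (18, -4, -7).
d = √[(30)² + (15)² + (0)²] = √1125 = 33.54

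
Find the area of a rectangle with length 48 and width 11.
Area = length * width
Area = 48 * 11
Area = 528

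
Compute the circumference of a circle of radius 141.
Circumference = 2 * pi * r
Circumference = 2 * pi * 141
Circumference = 885.93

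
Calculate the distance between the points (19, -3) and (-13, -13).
Using the distance formula: d = sqrt((x₂-x₁)² + (y₂-y₁)²)
dx = (-13) - 19 = -32
dy = (-13) - (-3) = -10
d = sqrt((-32)² + (-10)²) = sqrt(1024 + 100) = sqrt(1124) = 33.53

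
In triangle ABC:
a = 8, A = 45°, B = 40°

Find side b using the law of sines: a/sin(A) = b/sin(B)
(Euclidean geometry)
b = a·sin(B)/sin(A) = 8·sin(40°)/sin(45°)
b = 8·0.642788/0.707107 = 7.272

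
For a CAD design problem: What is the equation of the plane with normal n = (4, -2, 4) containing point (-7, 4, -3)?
d = n·P = (4)(-7) + (-2)(4) + (4)(-3) = -48
Plane: 4x - 2y + 4z = -48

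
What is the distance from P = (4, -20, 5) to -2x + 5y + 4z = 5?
d = |(-2)(4) + 5(-20) + 4(5) - (5)| / √((-2)² + 5² + 4²) = 93/√45 = 13.86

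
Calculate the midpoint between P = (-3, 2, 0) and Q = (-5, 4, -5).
Midpoint = ((-3-5)/2, (2+4)/2, (0-5)/2) = (-4, 3, -2.5)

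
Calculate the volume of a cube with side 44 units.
Volume = s³
Volume = 44³
Volume = 85184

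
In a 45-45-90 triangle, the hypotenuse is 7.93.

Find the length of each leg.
In a 45-45-90 triangle, hypotenuse = leg·√2  →  leg = hypotenuse/√2
leg = 7.93/√2 = 5.607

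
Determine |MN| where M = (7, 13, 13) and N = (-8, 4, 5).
d = √[(-15)² + (-9)² + (-8)²] = √370 = 19.24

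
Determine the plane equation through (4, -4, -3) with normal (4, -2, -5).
d = n·P = (4)(4) + (-2)(-4) + (-5)(-3) = 39
Plane: 4x - 2y - 5z = 39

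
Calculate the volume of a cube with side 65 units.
Volume = s³
Volume = 65³
Volume = 274625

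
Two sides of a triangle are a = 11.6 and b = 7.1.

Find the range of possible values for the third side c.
By the triangle inequality: |a - b| < c < a + b
|11.6 - 7.1| < c < 11.6 + 7.1
4.5 < c < 18.7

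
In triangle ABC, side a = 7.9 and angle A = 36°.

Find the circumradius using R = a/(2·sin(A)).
R = a/(2·sin(A)) = 7.9/(2·sin(36°))
R = 7.9/(2·0.587785) = 7.9/1.175571 = 6.72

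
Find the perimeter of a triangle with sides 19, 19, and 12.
Perimeter = sum of all sides
Perimeter = 19 + 19 + 12
Perimeter = 50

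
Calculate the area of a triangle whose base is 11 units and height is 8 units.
Area = (1/2) * base * height
Area = (1/2) * 11 * 8
Area = 44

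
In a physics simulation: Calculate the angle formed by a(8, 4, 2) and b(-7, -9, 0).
a·b = -92, |a|² = 84, |b|² = 130
cos θ = -92/√10920 ≈ -0.8804
θ ≈ 151.7°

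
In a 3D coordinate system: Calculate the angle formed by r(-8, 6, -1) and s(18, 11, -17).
r·s = -61, |r|² = 101, |s|² = 734
cos θ = -61/√74134 ≈ -0.224
θ ≈ 102.9°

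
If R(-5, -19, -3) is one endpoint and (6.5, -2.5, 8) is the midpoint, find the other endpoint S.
S = (2×6.5 - (-5), 2×(-2.5) - (-19), 2×8 - (-3)) = (18, 14, 19)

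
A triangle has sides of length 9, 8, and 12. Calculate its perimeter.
Perimeter = sum of all sides
Perimeter = 9 + 8 + 12
Perimeter = 29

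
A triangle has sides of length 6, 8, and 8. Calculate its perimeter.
Perimeter = sum of all sides
Perimeter = 6 + 8 + 8
Perimeter = 22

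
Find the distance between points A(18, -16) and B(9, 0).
Using the distance formula: d = sqrt((x₂-x₁)² + (y₂-y₁)²)
dx = 9 - 18 = -9
dy = 0 - (-16) = 16
d = sqrt((-9)² + 16²) = sqrt(81 + 256) = sqrt(337) = 18.36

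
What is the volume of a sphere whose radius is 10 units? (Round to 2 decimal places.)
Volume = (4/3) * pi * r³
Volume = (4/3) * pi * 10³
Volume = (4/3) * pi * 1000
Volume = 4188.79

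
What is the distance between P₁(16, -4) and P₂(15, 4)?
Using the distance formula: d = sqrt((x₂-x₁)² + (y₂-y₁)²)
dx = 15 - 16 = -1
dy = 4 - (-4) = 8
d = sqrt((-1)² + 8²) = sqrt(1 + 64) = sqrt(65) = 8.06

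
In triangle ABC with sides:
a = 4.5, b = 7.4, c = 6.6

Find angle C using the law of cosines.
cos(C) = (a² + b² - c²)/(2ab)
cos(C) = (4.5² + 7.4² - 6.6²)/(2·4.5·7.4) = 31.45/66.6 = 0.472222
C = arccos(0.472222) = 61.82°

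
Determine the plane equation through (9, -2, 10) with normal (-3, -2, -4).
d = n·P = (-3)(9) + (-2)(-2) + (-4)(10) = -63
Plane: -3x - 2y - 4z = -63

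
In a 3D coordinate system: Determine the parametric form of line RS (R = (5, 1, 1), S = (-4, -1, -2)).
Direction vector d = S - R = (-9, -2, -3)
x = 5 - 9t, y = 1 - 2t, z = 1 - 3t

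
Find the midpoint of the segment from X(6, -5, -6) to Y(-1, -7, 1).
Midpoint = ((6-1)/2, (-5-7)/2, (-6+1)/2) = (2.5, -6, -2.5)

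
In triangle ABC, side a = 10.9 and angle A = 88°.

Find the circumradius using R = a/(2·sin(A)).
R = a/(2·sin(A)) = 10.9/(2·sin(88°))
R = 10.9/(2·0.999391) = 10.9/1.998782 = 5.453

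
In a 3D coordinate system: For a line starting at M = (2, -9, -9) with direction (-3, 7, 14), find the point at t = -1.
P(-1) = (2 + (-3)(-1), -9 + 7(-1), -9 + 14(-1)) = (5, -16, -23)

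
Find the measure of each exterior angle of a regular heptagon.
Exterior angle of a regular n-gon = 360/n
Exterior angle = 360/7
Exterior angle = 51.43 degrees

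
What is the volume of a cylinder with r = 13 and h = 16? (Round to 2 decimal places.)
Volume = pi * r² * h
Volume = pi * 13² * 16
Volume = pi * 169 * 16
Volume = pi * 2704
Volume = 8494.87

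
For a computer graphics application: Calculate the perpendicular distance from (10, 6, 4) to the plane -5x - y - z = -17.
d = |(-5)(10) + (-1)(6) + (-1)(4) - (-17)| / √((-5)² + (-1)² + (-1)²) = 43/√27 = 8.275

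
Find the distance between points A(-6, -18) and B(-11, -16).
Using the distance formula: d = sqrt((x₂-x₁)² + (y₂-y₁)²)
dx = (-11) - (-6) = -5
dy = (-16) - (-18) = 2
d = sqrt((-5)² + 2²) = sqrt(25 + 4) = sqrt(29) = 5.39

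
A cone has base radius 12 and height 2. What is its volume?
Volume = (1/3) * pi * r² * h
Volume = (1/3) * pi * 12² * 2
Volume = (1/3) * pi * 144 * 2
Volume = (1/3) * pi * 288
Volume = 301.59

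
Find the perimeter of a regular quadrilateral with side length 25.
Perimeter = number of sides * side length
Perimeter = 4 * 25
Perimeter = 100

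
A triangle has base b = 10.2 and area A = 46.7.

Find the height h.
A = ½bh  →  h = 2A/b
h = 2·46.7/10.2 = 9.157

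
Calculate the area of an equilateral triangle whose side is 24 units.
Area = (sqrt(3)/4) * s²
Area = (sqrt(3)/4) * 24²
Area = (sqrt(3)/4) * 576
Area = 249.42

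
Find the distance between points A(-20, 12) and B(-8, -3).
Using the distance formula: d = sqrt((x₂-x₁)² + (y₂-y₁)²)
dx = (-8) - (-20) = 12
dy = (-3) - 12 = -15
d = sqrt(12² + (-15)²) = sqrt(144 + 225) = sqrt(369) = 19.21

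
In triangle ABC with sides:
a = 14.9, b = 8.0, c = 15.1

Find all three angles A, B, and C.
By the law of cosines:
cos(A) = (b² + c² - a²)/(2bc) = 0.289735  →  A = 73.16°
cos(B) = (a² + c² - b²)/(2ac) = 0.857860  →  B = 30.92°
cos(C) = (a² + b² - c²)/(2ab) = 0.243289  →  C = 75.92°
Check: A + B + C = 180.0° ✓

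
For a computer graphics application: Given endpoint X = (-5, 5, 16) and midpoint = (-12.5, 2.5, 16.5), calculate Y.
Y = (2×(-12.5) - (-5), 2×2.5 - 5, 2×16.5 - 16) = (-20, 0, 17)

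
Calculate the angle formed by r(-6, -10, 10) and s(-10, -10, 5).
r·s = 210, |r|² = 236, |s|² = 225
cos θ = 210/√53100 ≈ 0.9113
θ ≈ 24.31°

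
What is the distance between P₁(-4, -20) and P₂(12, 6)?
Using the distance formula: d = sqrt((x₂-x₁)² + (y₂-y₁)²)
dx = 12 - (-4) = 16
dy = 6 - (-20) = 26
d = sqrt(16² + 26²) = sqrt(256 + 676) = sqrt(932) = 30.53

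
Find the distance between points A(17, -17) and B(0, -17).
Using the distance formula: d = sqrt((x₂-x₁)² + (y₂-y₁)²)
dx = 0 - 17 = -17
dy = (-17) - (-17) = 0
d = sqrt((-17)² + 0²) = sqrt(289 + 0) = sqrt(289) = 17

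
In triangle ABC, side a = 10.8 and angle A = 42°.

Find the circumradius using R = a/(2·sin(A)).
R = a/(2·sin(A)) = 10.8/(2·sin(42°))
R = 10.8/(2·0.669131) = 10.8/1.338261 = 8.07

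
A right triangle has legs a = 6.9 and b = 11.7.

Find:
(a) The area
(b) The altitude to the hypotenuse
(a) Area = ½ab = ½·6.9·11.7 = 40.365
(b) Hypotenuse c = √(6.9² + 11.7²) = √184.5 = 13.5831
    Area = ½·c·h_c  →  h_c = 2·Area/c = 2·40.365/13.5831 = 5.943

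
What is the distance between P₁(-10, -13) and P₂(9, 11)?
Using the distance formula: d = sqrt((x₂-x₁)² + (y₂-y₁)²)
dx = 9 - (-10) = 19
dy = 11 - (-13) = 24
d = sqrt(19² + 24²) = sqrt(361 + 576) = sqrt(937) = 30.61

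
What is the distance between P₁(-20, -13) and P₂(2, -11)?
Using the distance formula: d = sqrt((x₂-x₁)² + (y₂-y₁)²)
dx = 2 - (-20) = 22
dy = (-11) - (-13) = 2
d = sqrt(22² + 2²) = sqrt(484 + 4) = sqrt(488) = 22.09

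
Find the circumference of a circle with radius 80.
Circumference = 2 * pi * r
Circumference = 2 * pi * 80
Circumference = 502.65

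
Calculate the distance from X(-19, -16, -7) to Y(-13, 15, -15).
d = √[(6)² + (31)² + (-8)²] = √1061 = 32.57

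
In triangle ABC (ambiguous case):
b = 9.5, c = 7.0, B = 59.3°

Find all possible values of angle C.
sin(C)/c = sin(B)/b  →  sin(C) = c·sin(B)/b = 7.0·sin(59.3°)/9.5 = 0.633575
C₁ = arcsin(0.633575) = 39.31°,  C₂ = 180° - C₁ = 140.69°
Check C₂: A = 180° - 59.3° - 140.69° = -19.99° ≤ 0, rejected
C = 39.31° (one solution)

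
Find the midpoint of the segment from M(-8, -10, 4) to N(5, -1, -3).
Midpoint = ((-8+5)/2, (-10-1)/2, (4-3)/2) = (-1.5, -5.5, 0.5)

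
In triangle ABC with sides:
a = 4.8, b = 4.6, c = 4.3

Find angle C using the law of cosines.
cos(C) = (a² + b² - c²)/(2ab)
cos(C) = (4.8² + 4.6² - 4.3²)/(2·4.8·4.6) = 25.71/44.16 = 0.582201
C = arccos(0.582201) = 54.39°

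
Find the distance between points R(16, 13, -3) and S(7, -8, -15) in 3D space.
d = √[(-9)² + (-21)² + (-12)²] = √666 = 25.81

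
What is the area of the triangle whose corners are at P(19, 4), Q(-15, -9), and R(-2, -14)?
Using the coordinate formula: Area = (1/2)|x₁(y₂-y₃) + x₂(y₃-y₁) + x₃(y₁-y₂)|
Area = (1/2)|19((-9)-(-14)) + (-15)((-14)-4) + (-2)(4-(-9))|
Area = (1/2)|19*5 + (-15)*(-18) + (-2)*13|
Area = (1/2)|95 + 270 + (-26)|
Area = (1/2)*339 = 169.50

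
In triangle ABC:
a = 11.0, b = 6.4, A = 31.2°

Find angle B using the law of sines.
sin(B)/b = sin(A)/a
sin(B) = b·sin(A)/a = 6.4·sin(31.2°)/11.0 = 0.301398
B = arcsin(0.301398) = 17.54°  (b ≤ a, so B ≤ A and the acute solution is unique)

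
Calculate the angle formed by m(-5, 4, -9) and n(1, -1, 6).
m·n = -63, |m|² = 122, |n|² = 38
cos θ = -63/√4636 ≈ -0.9253
θ ≈ 157.7°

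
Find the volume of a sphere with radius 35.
Volume = (4/3) * pi * r³
Volume = (4/3) * pi * 35³
Volume = (4/3) * pi * 42875
Volume = 179594.38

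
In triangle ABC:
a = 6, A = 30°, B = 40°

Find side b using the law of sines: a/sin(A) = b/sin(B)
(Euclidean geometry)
b = a·sin(B)/sin(A) = 6·sin(40°)/sin(30°)
b = 6·0.642788/0.500000 = 7.713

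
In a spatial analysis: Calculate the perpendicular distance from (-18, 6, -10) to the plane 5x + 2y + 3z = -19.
d = |5(-18) + 2(6) + 3(-10) - (-19)| / √(5² + 2² + 3²) = 89/√38 = 14.44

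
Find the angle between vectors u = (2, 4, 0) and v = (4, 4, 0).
u·v = 24, |u|² = 20, |v|² = 32
cos θ = 24/√640 ≈ 0.9487
θ ≈ 18.43°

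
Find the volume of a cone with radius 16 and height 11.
Volume = (1/3) * pi * r² * h
Volume = (1/3) * pi * 16² * 11
Volume = (1/3) * pi * 256 * 11
Volume = (1/3) * pi * 2816
Volume = 2948.91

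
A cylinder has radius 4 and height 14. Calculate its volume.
Volume = pi * r² * h
Volume = pi * 4² * 14
Volume = pi * 16 * 14
Volume = pi * 224
Volume = 703.72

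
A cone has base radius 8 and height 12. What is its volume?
Volume = (1/3) * pi * r² * h
Volume = (1/3) * pi * 8² * 12
Volume = (1/3) * pi * 64 * 12
Volume = (1/3) * pi * 768
Volume = 804.25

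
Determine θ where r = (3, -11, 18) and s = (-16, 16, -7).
r·s = -350, |r|² = 454, |s|² = 561
cos θ = -350/√254694 ≈ -0.6935
θ ≈ 133.9°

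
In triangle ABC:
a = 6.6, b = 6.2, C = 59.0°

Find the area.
Using A = ½ab·sin(C):
A = ½·6.6·6.2·sin(59.0°) = ½·40.92·0.857167 = 17.54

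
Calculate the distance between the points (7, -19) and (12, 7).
Using the distance formula: d = sqrt((x₂-x₁)² + (y₂-y₁)²)
dx = 12 - 7 = 5
dy = 7 - (-19) = 26
d = sqrt(5² + 26²) = sqrt(25 + 676) = sqrt(701) = 26.48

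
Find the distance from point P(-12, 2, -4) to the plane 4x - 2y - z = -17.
d = |4(-12) + (-2)(2) + (-1)(-4) - (-17)| / √(4² + (-2)² + (-1)²) = 31/√21 = 6.765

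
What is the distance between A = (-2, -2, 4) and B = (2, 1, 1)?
d = √[(4)² + (3)² + (-3)²] = √34 = 5.831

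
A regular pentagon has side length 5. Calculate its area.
For a regular 5-gon with side length s = 5:
Apothem a = s / (2*tan(pi/5)) = 5 / (2*tan(pi/5)) ≈ 3.441
Perimeter P = 5 * 5 = 25
Area = (1/2) * P * a = (1/2) * 25 * 3.441 = 43.01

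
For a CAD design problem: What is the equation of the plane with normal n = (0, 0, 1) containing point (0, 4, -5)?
d = n·P = (0)(0) + (0)(4) + (1)(-5) = -5
Plane: z = -5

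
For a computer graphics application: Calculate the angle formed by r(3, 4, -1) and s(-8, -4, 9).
r·s = -49, |r|² = 26, |s|² = 161
cos θ = -49/√4186 ≈ -0.7573
θ ≈ 139.2°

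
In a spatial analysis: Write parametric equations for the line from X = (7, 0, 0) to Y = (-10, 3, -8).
Direction vector d = Y - X = (-17, 3, -8)
x = 7 - 17t, y = 0 + 3t, z = 0 - 8t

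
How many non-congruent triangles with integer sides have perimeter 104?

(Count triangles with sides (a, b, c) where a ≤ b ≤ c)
With a ≤ b ≤ c and a + b + c = 104, the triangle inequality a + b > c gives c < 104/2, so c ≤ 51.
Iterate a from 1 to ⌊p/3⌋ = 34; for each a, b ranges from a to ⌊(p−a)/2⌋ with c = p − a − b, keeping only c ≥ b.
Triples: (2, 51, 51), (3, 50, 51), (4, 49, 51), …
Count = 225 triangles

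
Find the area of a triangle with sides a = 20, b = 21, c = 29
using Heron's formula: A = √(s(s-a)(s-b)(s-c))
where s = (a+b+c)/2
s = (20+21+29)/2 = 35
A = √(35·15·14·6) = √44100 = 210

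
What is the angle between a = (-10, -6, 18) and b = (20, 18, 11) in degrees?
a·b = -110, |a|² = 460, |b|² = 845
cos θ = -110/√388700 ≈ -0.1764
θ ≈ 100.2°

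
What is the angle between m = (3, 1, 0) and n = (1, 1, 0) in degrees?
m·n = 4, |m|² = 10, |n|² = 2
cos θ = 4/√20 ≈ 0.8944
θ ≈ 26.57°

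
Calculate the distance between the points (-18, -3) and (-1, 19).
Using the distance formula: d = sqrt((x₂-x₁)² + (y₂-y₁)²)
dx = (-1) - (-18) = 17
dy = 19 - (-3) = 22
d = sqrt(17² + 22²) = sqrt(289 + 484) = sqrt(773) = 27.80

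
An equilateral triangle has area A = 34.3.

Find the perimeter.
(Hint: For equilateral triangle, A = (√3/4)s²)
A = (√3/4)s²  →  s² = 4A/√3 = 4·34.3/√3 = 79.2125
s = 8.90014
Perimeter = 3s = 26.7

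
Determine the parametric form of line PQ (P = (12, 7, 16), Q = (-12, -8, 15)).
Direction vector d = Q - P = (-24, -15, -1)
x = 12 - 24t, y = 7 - 15t, z = 16 - t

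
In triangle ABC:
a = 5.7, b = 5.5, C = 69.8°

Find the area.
Using A = ½ab·sin(C):
A = ½·5.7·5.5·sin(69.8°) = ½·31.35·0.938493 = 14.71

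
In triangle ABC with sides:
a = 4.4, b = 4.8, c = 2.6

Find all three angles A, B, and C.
By the law of cosines:
cos(A) = (b² + c² - a²)/(2bc) = 0.418269  →  A = 65.27°
cos(B) = (a² + c² - b²)/(2ac) = 0.134615  →  B = 82.26°
cos(C) = (a² + b² - c²)/(2ab) = 0.843750  →  C = 32.46°
Check: A + B + C = 180.0° ✓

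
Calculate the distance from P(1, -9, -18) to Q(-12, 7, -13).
d = √[(-13)² + (16)² + (5)²] = √450 = 21.21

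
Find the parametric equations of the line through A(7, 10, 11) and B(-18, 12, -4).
Direction vector d = B - A = (-25, 2, -15)
x = 7 - 25t, y = 10 + 2t, z = 11 - 15t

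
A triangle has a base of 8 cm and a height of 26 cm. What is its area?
Area = (1/2) * base * height
Area = (1/2) * 8 * 26
Area = 104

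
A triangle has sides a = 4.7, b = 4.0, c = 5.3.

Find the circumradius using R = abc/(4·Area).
s = (a+b+c)/2 = 7
Area = √(s(s-a)(s-b)(s-c)) = √(7·2.3·3·1.7) = 9.06146
R = abc/(4·Area) = (4.7·4.0·5.3)/(4·9.06146) = 99.64/36.24584 = 2.749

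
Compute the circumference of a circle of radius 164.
Circumference = 2 * pi * r
Circumference = 2 * pi * 164
Circumference = 1030.44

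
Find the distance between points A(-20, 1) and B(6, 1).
Using the distance formula: d = sqrt((x₂-x₁)² + (y₂-y₁)²)
dx = 6 - (-20) = 26
dy = 1 - 1 = 0
d = sqrt(26² + 0²) = sqrt(676 + 0) = sqrt(676) = 26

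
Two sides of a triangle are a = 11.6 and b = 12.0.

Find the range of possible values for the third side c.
By the triangle inequality: |a - b| < c < a + b
|11.6 - 12.0| < c < 11.6 + 12.0
0.4 < c < 23.6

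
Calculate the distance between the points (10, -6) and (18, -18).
Using the distance formula: d = sqrt((x₂-x₁)² + (y₂-y₁)²)
dx = 18 - 10 = 8
dy = (-18) - (-6) = -12
d = sqrt(8² + (-12)²) = sqrt(64 + 144) = sqrt(208) = 14.42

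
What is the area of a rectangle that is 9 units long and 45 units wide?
Area = length * width
Area = 9 * 45
Area = 405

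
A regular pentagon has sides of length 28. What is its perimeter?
Perimeter = number of sides * side length
Perimeter = 5 * 28
Perimeter = 140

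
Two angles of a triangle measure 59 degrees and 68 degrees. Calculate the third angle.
Sum of angles in a triangle = 180 degrees
Third angle = 180 - 59 - 68
Third angle = 53 degrees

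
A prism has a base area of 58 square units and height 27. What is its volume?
Volume = base area * height
Volume = 58 * 27
Volume = 1566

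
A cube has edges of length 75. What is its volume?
Volume = s³
Volume = 75³
Volume = 421875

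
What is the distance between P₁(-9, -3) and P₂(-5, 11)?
Using the distance formula: d = sqrt((x₂-x₁)² + (y₂-y₁)²)
dx = (-5) - (-9) = 4
dy = 11 - (-3) = 14
d = sqrt(4² + 14²) = sqrt(16 + 196) = sqrt(212) = 14.56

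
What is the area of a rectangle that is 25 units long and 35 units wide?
Area = length * width
Area = 25 * 35
Area = 875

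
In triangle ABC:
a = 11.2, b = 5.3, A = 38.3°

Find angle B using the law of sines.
sin(B)/b = sin(A)/a
sin(B) = b·sin(A)/a = 5.3·sin(38.3°)/11.2 = 0.293288
B = arcsin(0.293288) = 17.05°  (b ≤ a, so B ≤ A and the acute solution is unique)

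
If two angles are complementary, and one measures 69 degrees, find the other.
Complementary angles sum to 90 degrees.
Other angle = 90 - 69
Other angle = 21 degrees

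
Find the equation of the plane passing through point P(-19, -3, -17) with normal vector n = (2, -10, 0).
d = n·P = (2)(-19) + (-10)(-3) + (0)(-17) = -8
Plane: 2x - 10y = -8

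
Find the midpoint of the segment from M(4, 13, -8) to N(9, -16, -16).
Midpoint = ((4+9)/2, (13-16)/2, (-8-16)/2) = (6.5, -1.5, -12)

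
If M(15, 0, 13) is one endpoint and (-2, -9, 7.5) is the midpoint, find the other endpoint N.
N = (2×(-2) - 15, 2×(-9) - 0, 2×7.5 - 13) = (-19, -18, 2)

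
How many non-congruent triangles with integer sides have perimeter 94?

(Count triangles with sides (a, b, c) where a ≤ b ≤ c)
With a ≤ b ≤ c and a + b + c = 94, the triangle inequality a + b > c gives c < 94/2, so c ≤ 46.
Iterate a from 1 to ⌊p/3⌋ = 31; for each a, b ranges from a to ⌊(p−a)/2⌋ with c = p − a − b, keeping only c ≥ b.
Triples: (2, 46, 46), (3, 45, 46), (4, 44, 46), …
Count = 184 triangles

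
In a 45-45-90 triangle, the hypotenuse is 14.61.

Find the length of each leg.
In a 45-45-90 triangle, hypotenuse = leg·√2  →  leg = hypotenuse/√2
leg = 14.61/√2 = 10.33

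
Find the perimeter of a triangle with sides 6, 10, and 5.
Perimeter = sum of all sides
Perimeter = 6 + 10 + 5
Perimeter = 21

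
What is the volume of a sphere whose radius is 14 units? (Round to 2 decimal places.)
Volume = (4/3) * pi * r³
Volume = (4/3) * pi * 14³
Volume = (4/3) * pi * 2744
Volume = 11494.04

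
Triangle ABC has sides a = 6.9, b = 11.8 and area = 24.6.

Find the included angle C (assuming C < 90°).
Area = ½ab·sin(C)  →  sin(C) = 2·Area/(ab)
sin(C) = 2·24.6/(6.9·11.8) = 0.604274
C = arcsin(0.604274) = 37.18°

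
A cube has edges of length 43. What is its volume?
Volume = s³
Volume = 43³
Volume = 79507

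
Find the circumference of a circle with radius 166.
Circumference = 2 * pi * r
Circumference = 2 * pi * 166
Circumference = 1043.01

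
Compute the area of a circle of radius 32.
Area = pi * r²
Area = pi * 32²
Area = pi * 1024
Area = 3216.99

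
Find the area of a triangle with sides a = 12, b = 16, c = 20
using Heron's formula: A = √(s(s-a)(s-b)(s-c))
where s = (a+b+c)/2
s = (12+16+20)/2 = 24
A = √(24·12·8·4) = √9216 = 96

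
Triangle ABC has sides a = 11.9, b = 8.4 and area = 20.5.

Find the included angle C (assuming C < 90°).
Area = ½ab·sin(C)  →  sin(C) = 2·Area/(ab)
sin(C) = 2·20.5/(11.9·8.4) = 0.410164
C = arcsin(0.410164) = 24.22°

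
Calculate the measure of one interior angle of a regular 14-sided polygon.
Interior angle of a regular n-gon = (n-2)*180/n
Interior angle = (14-2)*180/14
Interior angle = 12*180/14
Interior angle = 2160/14
Interior angle = 154.29 degrees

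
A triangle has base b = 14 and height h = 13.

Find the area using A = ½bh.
A = ½·14·13 = 91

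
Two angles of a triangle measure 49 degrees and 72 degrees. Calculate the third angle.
Sum of angles in a triangle = 180 degrees
Third angle = 180 - 49 - 72
Third angle = 59 degrees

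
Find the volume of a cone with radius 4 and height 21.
Volume = (1/3) * pi * r² * h
Volume = (1/3) * pi * 4² * 21
Volume = (1/3) * pi * 16 * 21
Volume = (1/3) * pi * 336
Volume = 351.86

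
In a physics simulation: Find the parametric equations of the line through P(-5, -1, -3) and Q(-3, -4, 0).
Direction vector d = Q - P = (2, -3, 3)
x = -5 + 2t, y = -1 - 3t, z = -3 + 3t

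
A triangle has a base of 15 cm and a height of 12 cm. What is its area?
Area = (1/2) * base * height
Area = (1/2) * 15 * 12
Area = 90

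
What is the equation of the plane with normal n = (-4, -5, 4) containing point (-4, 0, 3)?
d = n·P = (-4)(-4) + (-5)(0) + (4)(3) = 28
Plane: -4x - 5y + 4z = 28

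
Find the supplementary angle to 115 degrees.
Supplementary angles sum to 180 degrees.
Other angle = 180 - 115
Other angle = 65 degrees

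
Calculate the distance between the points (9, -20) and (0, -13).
Using the distance formula: d = sqrt((x₂-x₁)² + (y₂-y₁)²)
dx = 0 - 9 = -9
dy = (-13) - (-20) = 7
d = sqrt((-9)² + 7²) = sqrt(81 + 49) = sqrt(130) = 11.40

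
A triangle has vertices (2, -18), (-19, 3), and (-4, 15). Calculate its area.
Using the coordinate formula: Area = (1/2)|x₁(y₂-y₃) + x₂(y₃-y₁) + x₃(y₁-y₂)|
Area = (1/2)|2(3-15) + (-19)(15-(-18)) + (-4)((-18)-3)|
Area = (1/2)|2*(-12) + (-19)*33 + (-4)*(-21)|
Area = (1/2)|(-24) + (-627) + 84|
Area = (1/2)*567 = 283.50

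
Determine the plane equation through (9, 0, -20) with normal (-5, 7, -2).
d = n·P = (-5)(9) + (7)(0) + (-2)(-20) = -5
Plane: -5x + 7y - 2z = -5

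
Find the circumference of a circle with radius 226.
Circumference = 2 * pi * r
Circumference = 2 * pi * 226
Circumference = 1420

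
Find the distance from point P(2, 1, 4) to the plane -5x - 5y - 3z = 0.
d = |(-5)(2) + (-5)(1) + (-3)(4) - (0)| / √((-5)² + (-5)² + (-3)²) = 27/√59 = 3.515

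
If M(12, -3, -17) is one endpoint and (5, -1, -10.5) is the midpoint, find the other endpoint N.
N = (2×5 - 12, 2×(-1) - (-3), 2×(-10.5) - (-17)) = (-2, 1, -4)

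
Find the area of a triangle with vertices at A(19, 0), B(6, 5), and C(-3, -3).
Using the coordinate formula: Area = (1/2)|x₁(y₂-y₃) + x₂(y₃-y₁) + x₃(y₁-y₂)|
Area = (1/2)|19(5-(-3)) + 6((-3)-0) + (-3)(0-5)|
Area = (1/2)|19*8 + 6*(-3) + (-3)*(-5)|
Area = (1/2)|152 + (-18) + 15|
Area = (1/2)*149 = 74.50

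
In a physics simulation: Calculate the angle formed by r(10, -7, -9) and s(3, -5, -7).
r·s = 128, |r|² = 230, |s|² = 83
cos θ = 128/√19090 ≈ 0.9264
θ ≈ 22.12°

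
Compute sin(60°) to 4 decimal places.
sin(60 degrees) = sqrt(3)/2
Decimal approximation: 0.866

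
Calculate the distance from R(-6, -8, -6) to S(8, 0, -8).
d = √[(14)² + (8)² + (-2)²] = √264 = 16.25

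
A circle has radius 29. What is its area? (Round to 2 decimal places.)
Area = pi * r²
Area = pi * 29²
Area = pi * 841
Area = 2642.08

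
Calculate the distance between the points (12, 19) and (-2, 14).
Using the distance formula: d = sqrt((x₂-x₁)² + (y₂-y₁)²)
dx = (-2) - 12 = -14
dy = 14 - 19 = -5
d = sqrt((-14)² + (-5)²) = sqrt(196 + 25) = sqrt(221) = 14.87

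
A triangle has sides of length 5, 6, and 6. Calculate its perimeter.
Perimeter = sum of all sides
Perimeter = 5 + 6 + 6
Perimeter = 17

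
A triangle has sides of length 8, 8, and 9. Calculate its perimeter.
Perimeter = sum of all sides
Perimeter = 8 + 8 + 9
Perimeter = 25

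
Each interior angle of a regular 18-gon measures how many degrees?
Interior angle of a regular n-gon = (n-2)*180/n
Interior angle = (18-2)*180/18
Interior angle = 16*180/18
Interior angle = 2880/18
Interior angle = 160 degrees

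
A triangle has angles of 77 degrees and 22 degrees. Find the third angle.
Sum of angles in a triangle = 180 degrees
Third angle = 180 - 77 - 22
Third angle = 81 degrees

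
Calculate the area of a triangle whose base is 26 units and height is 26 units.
Area = (1/2) * base * height
Area = (1/2) * 26 * 26
Area = 338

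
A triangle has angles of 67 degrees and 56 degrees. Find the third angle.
Sum of angles in a triangle = 180 degrees
Third angle = 180 - 67 - 56
Third angle = 57 degrees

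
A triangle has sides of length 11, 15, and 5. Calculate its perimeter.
Perimeter = sum of all sides
Perimeter = 11 + 15 + 5
Perimeter = 31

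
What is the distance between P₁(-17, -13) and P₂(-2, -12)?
Using the distance formula: d = sqrt((x₂-x₁)² + (y₂-y₁)²)
dx = (-2) - (-17) = 15
dy = (-12) - (-13) = 1
d = sqrt(15² + 1²) = sqrt(225 + 1) = sqrt(226) = 15.03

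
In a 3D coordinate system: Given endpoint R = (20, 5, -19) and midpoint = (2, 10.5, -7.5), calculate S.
S = (2×2 - 20, 2×10.5 - 5, 2×(-7.5) - (-19)) = (-16, 16, 4)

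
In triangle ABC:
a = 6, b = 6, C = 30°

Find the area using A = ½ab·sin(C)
A = ½·6·6·sin(30°) = ½·36·0.500000 = 9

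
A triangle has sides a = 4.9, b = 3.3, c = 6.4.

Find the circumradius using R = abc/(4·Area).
s = (a+b+c)/2 = 7.3
Area = √(s(s-a)(s-b)(s-c)) = √(7.3·2.4·4·0.9) = 7.94179
R = abc/(4·Area) = (4.9·3.3·6.4)/(4·7.94179) = 103.488/31.76716 = 3.258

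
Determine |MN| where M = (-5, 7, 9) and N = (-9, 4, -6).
d = √[(-4)² + (-3)² + (-15)²] = √250 = 15.81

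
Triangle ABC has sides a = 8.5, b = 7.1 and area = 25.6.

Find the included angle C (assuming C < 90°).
Area = ½ab·sin(C)  →  sin(C) = 2·Area/(ab)
sin(C) = 2·25.6/(8.5·7.1) = 0.848384
C = arcsin(0.848384) = 58.04°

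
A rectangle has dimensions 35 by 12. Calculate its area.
Area = length * width
Area = 35 * 12
Area = 420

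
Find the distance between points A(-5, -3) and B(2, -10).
Using the distance formula: d = sqrt((x₂-x₁)² + (y₂-y₁)²)
dx = 2 - (-5) = 7
dy = (-10) - (-3) = -7
d = sqrt(7² + (-7)²) = sqrt(49 + 49) = sqrt(98) = 9.90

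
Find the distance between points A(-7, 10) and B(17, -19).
Using the distance formula: d = sqrt((x₂-x₁)² + (y₂-y₁)²)
dx = 17 - (-7) = 24
dy = (-19) - 10 = -29
d = sqrt(24² + (-29)²) = sqrt(576 + 841) = sqrt(1417) = 37.64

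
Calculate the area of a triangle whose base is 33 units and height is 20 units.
Area = (1/2) * base * height
Area = (1/2) * 33 * 20
Area = 330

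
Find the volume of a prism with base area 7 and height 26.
Volume = base area * height
Volume = 7 * 26
Volume = 182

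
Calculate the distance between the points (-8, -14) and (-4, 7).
Using the distance formula: d = sqrt((x₂-x₁)² + (y₂-y₁)²)
dx = (-4) - (-8) = 4
dy = 7 - (-14) = 21
d = sqrt(4² + 21²) = sqrt(16 + 441) = sqrt(457) = 21.38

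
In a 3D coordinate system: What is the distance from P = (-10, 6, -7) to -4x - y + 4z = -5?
d = |(-4)(-10) + (-1)(6) + 4(-7) - (-5)| / √((-4)² + (-1)² + 4²) = 11/√33 = 1.915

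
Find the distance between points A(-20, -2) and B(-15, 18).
Using the distance formula: d = sqrt((x₂-x₁)² + (y₂-y₁)²)
dx = (-15) - (-20) = 5
dy = 18 - (-2) = 20
d = sqrt(5² + 20²) = sqrt(25 + 400) = sqrt(425) = 20.62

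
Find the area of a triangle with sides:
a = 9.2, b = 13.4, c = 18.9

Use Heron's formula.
s = (a+b+c)/2 = (9.2+13.4+18.9)/2 = 20.75
A = √(s(s-a)(s-b)(s-c)) = √(20.75·11.55·7.35·1.85)
A = √3258.81 = 57.09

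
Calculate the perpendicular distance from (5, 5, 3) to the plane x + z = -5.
d = |1(5) + 0(5) + 1(3) - (-5)| / √(1² + 0² + 1²) = 13/√2 = 9.192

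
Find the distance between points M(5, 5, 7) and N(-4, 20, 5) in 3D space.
d = √[(-9)² + (15)² + (-2)²] = √310 = 17.61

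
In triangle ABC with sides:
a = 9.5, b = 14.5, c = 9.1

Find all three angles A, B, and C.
By the law of cosines:
cos(A) = (b² + c² - a²)/(2bc) = 0.768511  →  A = 39.78°
cos(B) = (a² + c² - b²)/(2ac) = -0.215095  →  B = 102.4°
cos(C) = (a² + b² - c²)/(2ab) = 0.790163  →  C = 37.8°
Check: A + B + C = 180.0° ✓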